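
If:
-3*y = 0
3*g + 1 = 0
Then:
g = -1/3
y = 0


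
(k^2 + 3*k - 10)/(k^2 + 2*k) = (k^2 + 3*k - 10)/(k*(k + 2))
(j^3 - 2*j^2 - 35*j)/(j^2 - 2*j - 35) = j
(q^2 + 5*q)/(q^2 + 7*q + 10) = q/(q + 2)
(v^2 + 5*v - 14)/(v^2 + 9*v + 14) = (v - 2)/(v + 2)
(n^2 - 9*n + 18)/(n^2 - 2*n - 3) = (n - 6)/(n + 1)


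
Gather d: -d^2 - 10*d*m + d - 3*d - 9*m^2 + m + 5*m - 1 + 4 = -d^2 + d*(-10*m - 2) - 9*m^2 + 6*m + 3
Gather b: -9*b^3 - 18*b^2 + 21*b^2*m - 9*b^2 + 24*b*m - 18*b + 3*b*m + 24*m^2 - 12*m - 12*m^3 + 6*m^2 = -9*b^3 + b^2*(21*m - 27) + b*(27*m - 18) - 12*m^3 + 30*m^2 - 12*m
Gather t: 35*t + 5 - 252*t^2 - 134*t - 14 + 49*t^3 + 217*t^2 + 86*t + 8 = 49*t^3 - 35*t^2 - 13*t - 1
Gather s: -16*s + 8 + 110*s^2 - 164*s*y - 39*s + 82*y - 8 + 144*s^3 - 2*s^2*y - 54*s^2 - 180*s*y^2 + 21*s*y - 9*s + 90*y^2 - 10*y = 144*s^3 + s^2*(56 - 2*y) + s*(-180*y^2 - 143*y - 64) + 90*y^2 + 72*y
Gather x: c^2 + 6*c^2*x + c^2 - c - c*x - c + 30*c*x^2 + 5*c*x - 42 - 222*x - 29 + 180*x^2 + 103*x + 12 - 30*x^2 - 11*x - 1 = 2*c^2 - 2*c + x^2*(30*c + 150) + x*(6*c^2 + 4*c - 130) - 60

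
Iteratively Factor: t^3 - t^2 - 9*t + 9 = (t - 3)*(t^2 + 2*t - 3) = (t - 3)*(t - 1)*(t + 3)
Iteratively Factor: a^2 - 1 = (a - 1)*(a + 1)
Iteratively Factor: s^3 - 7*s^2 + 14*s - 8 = (s - 1)*(s^2 - 6*s + 8) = (s - 4)*(s - 1)*(s - 2)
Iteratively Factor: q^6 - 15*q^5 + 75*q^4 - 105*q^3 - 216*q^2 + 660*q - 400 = (q - 5)*(q^5 - 10*q^4 + 25*q^3 + 20*q^2 - 116*q + 80) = (q - 5)^2*(q^4 - 5*q^3 + 20*q - 16) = (q - 5)^2*(q - 2)*(q^3 - 3*q^2 - 6*q + 8) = (q - 5)^2*(q - 4)*(q - 2)*(q^2 + q - 2) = (q - 5)^2*(q - 4)*(q - 2)*(q - 1)*(q + 2)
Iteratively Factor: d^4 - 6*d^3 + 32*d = (d + 2)*(d^3 - 8*d^2 + 16*d) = (d - 4)*(d + 2)*(d^2 - 4*d) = (d - 4)^2*(d + 2)*(d)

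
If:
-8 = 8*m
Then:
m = -1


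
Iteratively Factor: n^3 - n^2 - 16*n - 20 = (n + 2)*(n^2 - 3*n - 10) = (n - 5)*(n + 2)*(n + 2)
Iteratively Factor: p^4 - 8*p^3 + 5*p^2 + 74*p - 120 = (p - 4)*(p^3 - 4*p^2 - 11*p + 30) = (p - 4)*(p - 2)*(p^2 - 2*p - 15) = (p - 4)*(p - 2)*(p + 3)*(p - 5)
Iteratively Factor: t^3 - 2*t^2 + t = (t - 1)*(t^2 - t) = t*(t - 1)*(t - 1)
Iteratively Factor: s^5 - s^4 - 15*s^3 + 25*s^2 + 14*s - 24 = (s - 2)*(s^4 + s^3 - 13*s^2 - s + 12) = (s - 2)*(s - 1)*(s^3 + 2*s^2 - 11*s - 12) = (s - 2)*(s - 1)*(s + 4)*(s^2 - 2*s - 3) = (s - 3)*(s - 2)*(s - 1)*(s + 4)*(s + 1)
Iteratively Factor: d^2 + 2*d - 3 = (d + 3)*(d - 1)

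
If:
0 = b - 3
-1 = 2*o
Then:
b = 3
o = -1/2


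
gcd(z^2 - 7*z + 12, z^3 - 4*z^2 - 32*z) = 1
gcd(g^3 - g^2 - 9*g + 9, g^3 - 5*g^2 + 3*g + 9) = g - 3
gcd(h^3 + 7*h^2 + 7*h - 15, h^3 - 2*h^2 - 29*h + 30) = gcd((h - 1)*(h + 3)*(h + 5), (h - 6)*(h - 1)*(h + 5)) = h^2 + 4*h - 5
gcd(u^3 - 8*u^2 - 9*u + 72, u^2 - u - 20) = 1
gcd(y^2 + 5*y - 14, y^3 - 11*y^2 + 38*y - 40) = y - 2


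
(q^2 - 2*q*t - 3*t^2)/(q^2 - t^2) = (q - 3*t)/(q - t)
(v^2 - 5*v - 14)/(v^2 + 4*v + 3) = (v^2 - 5*v - 14)/(v^2 + 4*v + 3)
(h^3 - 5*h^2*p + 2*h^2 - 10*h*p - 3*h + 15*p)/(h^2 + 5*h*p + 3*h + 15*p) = (h^2 - 5*h*p - h + 5*p)/(h + 5*p)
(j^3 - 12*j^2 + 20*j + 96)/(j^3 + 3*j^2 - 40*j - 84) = (j - 8)/(j + 7)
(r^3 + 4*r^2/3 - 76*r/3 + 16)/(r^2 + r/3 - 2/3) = (r^2 + 2*r - 24)/(r + 1)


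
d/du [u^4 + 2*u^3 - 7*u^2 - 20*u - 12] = 4*u^3 + 6*u^2 - 14*u - 20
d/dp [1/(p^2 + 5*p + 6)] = (-2*p - 5)/(p^2 + 5*p + 6)^2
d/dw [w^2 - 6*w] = 2*w - 6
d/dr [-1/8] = 0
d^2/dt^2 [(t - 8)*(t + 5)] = 2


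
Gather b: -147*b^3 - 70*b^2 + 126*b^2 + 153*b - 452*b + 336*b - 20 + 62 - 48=-147*b^3 + 56*b^2 + 37*b - 6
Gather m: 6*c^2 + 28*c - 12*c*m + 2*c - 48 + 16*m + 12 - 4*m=6*c^2 + 30*c + m*(12 - 12*c) - 36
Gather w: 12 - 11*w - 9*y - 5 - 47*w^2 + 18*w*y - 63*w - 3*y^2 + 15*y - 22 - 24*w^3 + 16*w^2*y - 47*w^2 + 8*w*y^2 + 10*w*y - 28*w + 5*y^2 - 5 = -24*w^3 + w^2*(16*y - 94) + w*(8*y^2 + 28*y - 102) + 2*y^2 + 6*y - 20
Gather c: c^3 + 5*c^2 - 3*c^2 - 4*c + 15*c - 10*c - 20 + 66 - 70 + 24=c^3 + 2*c^2 + c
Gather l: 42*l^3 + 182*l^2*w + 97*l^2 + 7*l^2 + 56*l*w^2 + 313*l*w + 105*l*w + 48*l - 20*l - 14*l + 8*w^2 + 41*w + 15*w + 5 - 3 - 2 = 42*l^3 + l^2*(182*w + 104) + l*(56*w^2 + 418*w + 14) + 8*w^2 + 56*w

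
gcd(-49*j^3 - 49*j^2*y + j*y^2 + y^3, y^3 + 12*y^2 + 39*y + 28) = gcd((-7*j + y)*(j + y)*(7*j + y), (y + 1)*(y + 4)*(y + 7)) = 1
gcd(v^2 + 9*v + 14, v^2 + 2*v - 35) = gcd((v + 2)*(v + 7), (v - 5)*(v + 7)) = v + 7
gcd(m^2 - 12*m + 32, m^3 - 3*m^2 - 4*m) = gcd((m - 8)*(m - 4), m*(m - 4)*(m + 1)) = m - 4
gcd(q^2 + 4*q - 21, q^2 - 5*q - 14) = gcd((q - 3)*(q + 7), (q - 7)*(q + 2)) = 1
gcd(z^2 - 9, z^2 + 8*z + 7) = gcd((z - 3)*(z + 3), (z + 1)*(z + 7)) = 1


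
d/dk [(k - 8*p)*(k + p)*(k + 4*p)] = 3*k^2 - 6*k*p - 36*p^2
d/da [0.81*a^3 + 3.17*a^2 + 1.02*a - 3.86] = 2.43*a^2 + 6.34*a + 1.02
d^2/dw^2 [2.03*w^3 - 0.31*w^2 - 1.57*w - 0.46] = 12.18*w - 0.62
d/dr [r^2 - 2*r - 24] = 2*r - 2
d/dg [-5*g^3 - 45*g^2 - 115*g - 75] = -15*g^2 - 90*g - 115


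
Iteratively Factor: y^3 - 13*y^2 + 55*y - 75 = (y - 3)*(y^2 - 10*y + 25) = (y - 5)*(y - 3)*(y - 5)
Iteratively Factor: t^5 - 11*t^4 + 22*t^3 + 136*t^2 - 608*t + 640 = (t - 4)*(t^4 - 7*t^3 - 6*t^2 + 112*t - 160) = (t - 4)*(t + 4)*(t^3 - 11*t^2 + 38*t - 40) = (t - 4)^2*(t + 4)*(t^2 - 7*t + 10) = (t - 4)^2*(t - 2)*(t + 4)*(t - 5)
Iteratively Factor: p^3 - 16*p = (p - 4)*(p^2 + 4*p) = p*(p - 4)*(p + 4)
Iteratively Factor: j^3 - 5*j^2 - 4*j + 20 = (j + 2)*(j^2 - 7*j + 10) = (j - 5)*(j + 2)*(j - 2)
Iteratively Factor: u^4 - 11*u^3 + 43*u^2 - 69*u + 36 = (u - 3)*(u^3 - 8*u^2 + 19*u - 12) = (u - 4)*(u - 3)*(u^2 - 4*u + 3) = (u - 4)*(u - 3)^2*(u - 1)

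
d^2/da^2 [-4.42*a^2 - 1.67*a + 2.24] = -8.84000000000000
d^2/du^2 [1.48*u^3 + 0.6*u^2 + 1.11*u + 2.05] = 8.88*u + 1.2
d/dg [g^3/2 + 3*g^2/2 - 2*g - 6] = 3*g^2/2 + 3*g - 2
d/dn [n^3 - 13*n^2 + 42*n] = 3*n^2 - 26*n + 42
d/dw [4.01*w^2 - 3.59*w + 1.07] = 8.02*w - 3.59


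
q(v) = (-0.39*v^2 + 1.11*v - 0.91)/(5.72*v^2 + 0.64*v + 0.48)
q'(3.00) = -0.01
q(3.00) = -0.02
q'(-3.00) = -0.04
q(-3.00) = -0.15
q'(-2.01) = -0.09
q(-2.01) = -0.21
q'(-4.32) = -0.02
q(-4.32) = -0.12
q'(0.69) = 0.37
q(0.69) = -0.09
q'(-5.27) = -0.01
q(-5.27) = -0.11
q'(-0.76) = -0.95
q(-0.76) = -0.60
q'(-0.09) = 0.72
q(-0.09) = -2.16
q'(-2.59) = -0.05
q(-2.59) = -0.17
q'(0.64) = 0.46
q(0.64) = -0.11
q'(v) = (1.11 - 0.78*v)/(5.72*v^2 + 0.64*v + 0.48) + (-11.44*v - 0.64)*(-0.39*v^2 + 1.11*v - 0.91)/(5.72*v^2 + 0.64*v + 0.48)^2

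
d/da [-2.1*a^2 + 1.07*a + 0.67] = 1.07 - 4.2*a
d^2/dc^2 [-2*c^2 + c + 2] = -4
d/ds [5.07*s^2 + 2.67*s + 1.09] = 10.14*s + 2.67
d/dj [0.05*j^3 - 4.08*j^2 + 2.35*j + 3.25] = 0.15*j^2 - 8.16*j + 2.35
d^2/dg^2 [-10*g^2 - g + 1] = -20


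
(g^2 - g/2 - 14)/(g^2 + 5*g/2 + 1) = (2*g^2 - g - 28)/(2*g^2 + 5*g + 2)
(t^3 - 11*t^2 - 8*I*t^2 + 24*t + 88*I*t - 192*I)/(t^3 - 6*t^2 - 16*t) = (t^2 - t*(3 + 8*I) + 24*I)/(t*(t + 2))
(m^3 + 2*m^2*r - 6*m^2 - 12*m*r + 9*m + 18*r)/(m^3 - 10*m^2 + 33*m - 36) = (m + 2*r)/(m - 4)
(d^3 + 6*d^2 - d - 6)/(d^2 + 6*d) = d - 1/d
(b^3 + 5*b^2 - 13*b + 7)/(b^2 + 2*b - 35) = (b^2 - 2*b + 1)/(b - 5)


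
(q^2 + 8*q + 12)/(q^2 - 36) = (q + 2)/(q - 6)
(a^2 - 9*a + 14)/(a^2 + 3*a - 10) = (a - 7)/(a + 5)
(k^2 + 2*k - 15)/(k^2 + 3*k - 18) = (k + 5)/(k + 6)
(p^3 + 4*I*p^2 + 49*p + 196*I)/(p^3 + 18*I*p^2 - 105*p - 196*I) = (p - 7*I)/(p + 7*I)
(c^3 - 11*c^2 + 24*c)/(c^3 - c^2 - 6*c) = (c - 8)/(c + 2)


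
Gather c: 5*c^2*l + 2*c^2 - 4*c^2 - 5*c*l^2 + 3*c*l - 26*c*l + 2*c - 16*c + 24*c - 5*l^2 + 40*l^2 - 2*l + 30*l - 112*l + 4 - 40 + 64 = c^2*(5*l - 2) + c*(-5*l^2 - 23*l + 10) + 35*l^2 - 84*l + 28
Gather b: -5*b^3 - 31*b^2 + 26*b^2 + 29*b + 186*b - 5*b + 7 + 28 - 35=-5*b^3 - 5*b^2 + 210*b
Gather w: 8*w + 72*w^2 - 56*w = 72*w^2 - 48*w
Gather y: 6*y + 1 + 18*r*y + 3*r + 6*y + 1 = 3*r + y*(18*r + 12) + 2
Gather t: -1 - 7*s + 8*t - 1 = -7*s + 8*t - 2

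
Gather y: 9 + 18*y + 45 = 18*y + 54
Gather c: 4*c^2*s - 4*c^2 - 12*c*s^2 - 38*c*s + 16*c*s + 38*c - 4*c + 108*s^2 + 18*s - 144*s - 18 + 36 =c^2*(4*s - 4) + c*(-12*s^2 - 22*s + 34) + 108*s^2 - 126*s + 18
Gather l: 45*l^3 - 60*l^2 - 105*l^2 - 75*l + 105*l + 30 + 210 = 45*l^3 - 165*l^2 + 30*l + 240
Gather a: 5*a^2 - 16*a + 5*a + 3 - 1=5*a^2 - 11*a + 2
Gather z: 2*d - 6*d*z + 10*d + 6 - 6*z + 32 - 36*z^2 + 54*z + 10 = 12*d - 36*z^2 + z*(48 - 6*d) + 48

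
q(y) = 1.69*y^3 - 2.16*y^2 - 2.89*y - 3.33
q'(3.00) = 29.78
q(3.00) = 14.19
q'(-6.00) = 205.55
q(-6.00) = -428.79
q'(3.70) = 50.53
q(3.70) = 42.01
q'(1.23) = -0.53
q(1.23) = -7.01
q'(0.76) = -3.24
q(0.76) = -6.03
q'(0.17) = -3.48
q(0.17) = -3.88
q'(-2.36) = 35.54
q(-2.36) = -30.75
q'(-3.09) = 58.87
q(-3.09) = -64.88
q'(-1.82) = 21.77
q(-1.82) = -15.41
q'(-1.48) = 14.61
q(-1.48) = -9.26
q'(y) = 5.07*y^2 - 4.32*y - 2.89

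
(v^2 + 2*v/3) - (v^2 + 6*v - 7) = 7 - 16*v/3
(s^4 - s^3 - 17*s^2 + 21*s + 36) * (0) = 0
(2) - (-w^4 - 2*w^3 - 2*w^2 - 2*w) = w^4 + 2*w^3 + 2*w^2 + 2*w + 2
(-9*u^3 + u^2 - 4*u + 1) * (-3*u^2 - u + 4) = 27*u^5 + 6*u^4 - 25*u^3 + 5*u^2 - 17*u + 4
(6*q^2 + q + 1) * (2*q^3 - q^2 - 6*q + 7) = 12*q^5 - 4*q^4 - 35*q^3 + 35*q^2 + q + 7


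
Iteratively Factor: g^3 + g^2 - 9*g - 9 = (g + 3)*(g^2 - 2*g - 3) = (g + 1)*(g + 3)*(g - 3)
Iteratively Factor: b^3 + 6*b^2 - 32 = (b + 4)*(b^2 + 2*b - 8) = (b + 4)^2*(b - 2)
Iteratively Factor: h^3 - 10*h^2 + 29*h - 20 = (h - 5)*(h^2 - 5*h + 4) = (h - 5)*(h - 4)*(h - 1)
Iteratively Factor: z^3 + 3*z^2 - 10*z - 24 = (z - 3)*(z^2 + 6*z + 8) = (z - 3)*(z + 4)*(z + 2)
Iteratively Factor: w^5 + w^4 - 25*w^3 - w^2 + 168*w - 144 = (w + 4)*(w^4 - 3*w^3 - 13*w^2 + 51*w - 36) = (w - 3)*(w + 4)*(w^3 - 13*w + 12) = (w - 3)^2*(w + 4)*(w^2 + 3*w - 4) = (w - 3)^2*(w + 4)^2*(w - 1)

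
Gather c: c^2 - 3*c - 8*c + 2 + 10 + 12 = c^2 - 11*c + 24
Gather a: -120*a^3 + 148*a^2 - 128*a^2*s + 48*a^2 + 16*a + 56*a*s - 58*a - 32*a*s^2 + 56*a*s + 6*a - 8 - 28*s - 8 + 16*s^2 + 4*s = -120*a^3 + a^2*(196 - 128*s) + a*(-32*s^2 + 112*s - 36) + 16*s^2 - 24*s - 16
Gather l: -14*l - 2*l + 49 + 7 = 56 - 16*l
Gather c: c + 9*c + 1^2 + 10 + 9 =10*c + 20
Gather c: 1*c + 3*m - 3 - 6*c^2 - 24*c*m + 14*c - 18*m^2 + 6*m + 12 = -6*c^2 + c*(15 - 24*m) - 18*m^2 + 9*m + 9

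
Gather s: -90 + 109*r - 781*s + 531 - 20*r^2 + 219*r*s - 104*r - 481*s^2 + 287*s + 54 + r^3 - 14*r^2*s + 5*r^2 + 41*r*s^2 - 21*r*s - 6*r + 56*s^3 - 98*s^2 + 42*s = r^3 - 15*r^2 - r + 56*s^3 + s^2*(41*r - 579) + s*(-14*r^2 + 198*r - 452) + 495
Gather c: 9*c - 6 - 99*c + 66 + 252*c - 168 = 162*c - 108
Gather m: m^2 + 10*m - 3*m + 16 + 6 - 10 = m^2 + 7*m + 12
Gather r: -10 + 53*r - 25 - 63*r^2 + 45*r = -63*r^2 + 98*r - 35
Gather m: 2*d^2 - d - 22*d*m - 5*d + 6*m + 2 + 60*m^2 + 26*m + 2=2*d^2 - 6*d + 60*m^2 + m*(32 - 22*d) + 4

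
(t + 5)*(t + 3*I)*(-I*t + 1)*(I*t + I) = t^4 + 6*t^3 + 4*I*t^3 + 2*t^2 + 24*I*t^2 - 18*t + 20*I*t - 15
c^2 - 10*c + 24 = (c - 6)*(c - 4)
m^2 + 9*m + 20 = (m + 4)*(m + 5)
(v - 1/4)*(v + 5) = v^2 + 19*v/4 - 5/4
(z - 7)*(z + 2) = z^2 - 5*z - 14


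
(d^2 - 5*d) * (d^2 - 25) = d^4 - 5*d^3 - 25*d^2 + 125*d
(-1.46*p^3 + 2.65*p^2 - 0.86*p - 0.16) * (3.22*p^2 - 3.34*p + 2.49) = -4.7012*p^5 + 13.4094*p^4 - 15.2556*p^3 + 8.9557*p^2 - 1.607*p - 0.3984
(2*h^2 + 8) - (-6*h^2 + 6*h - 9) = 8*h^2 - 6*h + 17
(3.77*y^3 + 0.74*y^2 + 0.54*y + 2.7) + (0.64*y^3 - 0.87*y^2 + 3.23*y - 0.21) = 4.41*y^3 - 0.13*y^2 + 3.77*y + 2.49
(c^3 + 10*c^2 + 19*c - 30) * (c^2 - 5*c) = c^5 + 5*c^4 - 31*c^3 - 125*c^2 + 150*c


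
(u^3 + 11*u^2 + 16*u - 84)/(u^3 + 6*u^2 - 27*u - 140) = (u^2 + 4*u - 12)/(u^2 - u - 20)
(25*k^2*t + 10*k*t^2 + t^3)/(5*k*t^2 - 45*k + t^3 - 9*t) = t*(5*k + t)/(t^2 - 9)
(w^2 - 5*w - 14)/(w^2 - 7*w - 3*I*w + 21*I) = (w + 2)/(w - 3*I)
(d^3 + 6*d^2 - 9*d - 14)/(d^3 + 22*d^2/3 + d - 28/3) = 3*(d^2 - d - 2)/(3*d^2 + d - 4)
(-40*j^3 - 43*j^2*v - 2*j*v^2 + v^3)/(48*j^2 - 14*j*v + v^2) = (5*j^2 + 6*j*v + v^2)/(-6*j + v)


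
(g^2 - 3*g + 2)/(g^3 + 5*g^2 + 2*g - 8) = (g - 2)/(g^2 + 6*g + 8)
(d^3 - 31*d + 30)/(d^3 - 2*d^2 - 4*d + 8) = (d^3 - 31*d + 30)/(d^3 - 2*d^2 - 4*d + 8)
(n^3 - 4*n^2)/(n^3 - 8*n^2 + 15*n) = n*(n - 4)/(n^2 - 8*n + 15)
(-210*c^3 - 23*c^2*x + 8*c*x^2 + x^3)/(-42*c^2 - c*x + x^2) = (-35*c^2 + 2*c*x + x^2)/(-7*c + x)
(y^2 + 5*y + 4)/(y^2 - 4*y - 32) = (y + 1)/(y - 8)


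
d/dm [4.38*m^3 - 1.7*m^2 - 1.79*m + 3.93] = 13.14*m^2 - 3.4*m - 1.79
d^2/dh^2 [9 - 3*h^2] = -6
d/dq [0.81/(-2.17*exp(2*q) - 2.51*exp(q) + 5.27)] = (3.5154*exp(q) + 2.0331)*exp(q)/(2.17*exp(2*q) + 2.51*exp(q) - 5.27)^2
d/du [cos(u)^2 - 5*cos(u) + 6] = (5 - 2*cos(u))*sin(u)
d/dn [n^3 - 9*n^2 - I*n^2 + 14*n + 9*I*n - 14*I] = 3*n^2 - 18*n - 2*I*n + 14 + 9*I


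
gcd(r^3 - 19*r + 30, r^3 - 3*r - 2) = r - 2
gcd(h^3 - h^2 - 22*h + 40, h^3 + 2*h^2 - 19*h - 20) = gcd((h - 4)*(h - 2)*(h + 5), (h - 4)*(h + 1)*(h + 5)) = h^2 + h - 20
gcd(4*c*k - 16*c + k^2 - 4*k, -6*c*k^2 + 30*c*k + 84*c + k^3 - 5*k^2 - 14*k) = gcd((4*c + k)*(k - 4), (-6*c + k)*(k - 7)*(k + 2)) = 1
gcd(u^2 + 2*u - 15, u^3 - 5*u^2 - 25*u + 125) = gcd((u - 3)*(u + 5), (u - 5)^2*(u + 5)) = u + 5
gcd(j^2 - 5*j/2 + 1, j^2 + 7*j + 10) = 1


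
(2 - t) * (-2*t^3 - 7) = 2*t^4 - 4*t^3 + 7*t - 14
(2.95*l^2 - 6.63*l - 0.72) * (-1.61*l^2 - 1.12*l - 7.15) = -4.7495*l^4 + 7.3703*l^3 - 12.5077*l^2 + 48.2109*l + 5.148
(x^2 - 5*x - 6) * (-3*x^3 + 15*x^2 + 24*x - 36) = -3*x^5 + 30*x^4 - 33*x^3 - 246*x^2 + 36*x + 216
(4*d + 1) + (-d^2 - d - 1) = -d^2 + 3*d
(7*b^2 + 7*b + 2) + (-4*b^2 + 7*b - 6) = 3*b^2 + 14*b - 4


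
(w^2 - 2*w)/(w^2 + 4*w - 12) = w/(w + 6)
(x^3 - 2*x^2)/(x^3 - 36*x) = x*(x - 2)/(x^2 - 36)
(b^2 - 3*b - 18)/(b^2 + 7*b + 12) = (b - 6)/(b + 4)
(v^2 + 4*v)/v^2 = (v + 4)/v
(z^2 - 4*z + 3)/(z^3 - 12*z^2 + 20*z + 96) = (z^2 - 4*z + 3)/(z^3 - 12*z^2 + 20*z + 96)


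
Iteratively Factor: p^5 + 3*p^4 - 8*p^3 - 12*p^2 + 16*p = (p - 1)*(p^4 + 4*p^3 - 4*p^2 - 16*p) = p*(p - 1)*(p^3 + 4*p^2 - 4*p - 16) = p*(p - 1)*(p + 4)*(p^2 - 4) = p*(p - 1)*(p + 2)*(p + 4)*(p - 2)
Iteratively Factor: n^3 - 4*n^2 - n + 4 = (n - 1)*(n^2 - 3*n - 4) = (n - 4)*(n - 1)*(n + 1)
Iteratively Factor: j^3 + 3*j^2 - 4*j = (j + 4)*(j^2 - j) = (j - 1)*(j + 4)*(j)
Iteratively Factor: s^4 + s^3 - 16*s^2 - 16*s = (s + 1)*(s^3 - 16*s) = (s + 1)*(s + 4)*(s^2 - 4*s) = s*(s + 1)*(s + 4)*(s - 4)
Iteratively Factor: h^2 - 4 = (h - 2)*(h + 2)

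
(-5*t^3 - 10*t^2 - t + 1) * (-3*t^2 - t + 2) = 15*t^5 + 35*t^4 + 3*t^3 - 22*t^2 - 3*t + 2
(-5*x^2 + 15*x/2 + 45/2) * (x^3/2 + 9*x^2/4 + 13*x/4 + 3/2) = -5*x^5/2 - 15*x^4/2 + 95*x^3/8 + 135*x^2/2 + 675*x/8 + 135/4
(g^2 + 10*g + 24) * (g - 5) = g^3 + 5*g^2 - 26*g - 120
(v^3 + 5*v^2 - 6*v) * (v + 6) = v^4 + 11*v^3 + 24*v^2 - 36*v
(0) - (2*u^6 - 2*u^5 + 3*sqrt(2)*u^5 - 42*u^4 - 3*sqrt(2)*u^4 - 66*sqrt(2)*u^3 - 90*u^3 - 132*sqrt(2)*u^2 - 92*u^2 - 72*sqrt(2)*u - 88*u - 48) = -2*u^6 - 3*sqrt(2)*u^5 + 2*u^5 + 3*sqrt(2)*u^4 + 42*u^4 + 90*u^3 + 66*sqrt(2)*u^3 + 92*u^2 + 132*sqrt(2)*u^2 + 88*u + 72*sqrt(2)*u + 48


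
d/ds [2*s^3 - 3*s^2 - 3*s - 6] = 6*s^2 - 6*s - 3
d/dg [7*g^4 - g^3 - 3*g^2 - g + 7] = 28*g^3 - 3*g^2 - 6*g - 1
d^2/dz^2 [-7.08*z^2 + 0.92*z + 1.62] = -14.1600000000000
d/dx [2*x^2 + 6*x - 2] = 4*x + 6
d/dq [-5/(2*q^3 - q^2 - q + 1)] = 5*(6*q^2 - 2*q - 1)/(2*q^3 - q^2 - q + 1)^2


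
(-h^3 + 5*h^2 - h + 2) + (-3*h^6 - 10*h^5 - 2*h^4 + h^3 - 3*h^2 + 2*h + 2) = -3*h^6 - 10*h^5 - 2*h^4 + 2*h^2 + h + 4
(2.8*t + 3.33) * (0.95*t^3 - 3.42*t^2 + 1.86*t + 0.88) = 2.66*t^4 - 6.4125*t^3 - 6.1806*t^2 + 8.6578*t + 2.9304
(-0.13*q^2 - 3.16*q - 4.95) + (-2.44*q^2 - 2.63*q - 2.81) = -2.57*q^2 - 5.79*q - 7.76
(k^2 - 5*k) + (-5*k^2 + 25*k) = -4*k^2 + 20*k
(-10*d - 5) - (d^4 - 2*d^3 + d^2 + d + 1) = -d^4 + 2*d^3 - d^2 - 11*d - 6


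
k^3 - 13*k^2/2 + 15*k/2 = k*(k - 5)*(k - 3/2)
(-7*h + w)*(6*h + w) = -42*h^2 - h*w + w^2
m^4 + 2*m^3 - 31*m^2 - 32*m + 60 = (m - 5)*(m - 1)*(m + 2)*(m + 6)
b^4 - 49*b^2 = b^2*(b - 7)*(b + 7)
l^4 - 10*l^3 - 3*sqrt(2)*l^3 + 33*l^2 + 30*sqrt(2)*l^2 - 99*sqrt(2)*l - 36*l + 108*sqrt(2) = (l - 4)*(l - 3)^2*(l - 3*sqrt(2))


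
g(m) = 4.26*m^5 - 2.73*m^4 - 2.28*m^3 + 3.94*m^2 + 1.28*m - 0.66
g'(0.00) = 1.28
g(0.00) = -0.66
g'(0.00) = 1.28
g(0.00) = -0.66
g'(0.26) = 2.77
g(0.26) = -0.11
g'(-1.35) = 75.79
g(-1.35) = -17.77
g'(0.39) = 3.16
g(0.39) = 0.28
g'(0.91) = 9.16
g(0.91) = 2.84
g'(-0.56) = -1.27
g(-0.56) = -0.24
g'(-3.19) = 2466.70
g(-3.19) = -1580.56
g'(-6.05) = 30657.95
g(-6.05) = -37545.99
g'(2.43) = 566.03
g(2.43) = 258.76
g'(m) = 21.3*m^4 - 10.92*m^3 - 6.84*m^2 + 7.88*m + 1.28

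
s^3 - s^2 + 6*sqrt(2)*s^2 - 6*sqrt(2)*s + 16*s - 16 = (s - 1)*(s + 2*sqrt(2))*(s + 4*sqrt(2))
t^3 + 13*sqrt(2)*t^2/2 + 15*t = t*(t + 3*sqrt(2)/2)*(t + 5*sqrt(2))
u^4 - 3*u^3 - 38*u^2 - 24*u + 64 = (u - 8)*(u - 1)*(u + 2)*(u + 4)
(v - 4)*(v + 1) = v^2 - 3*v - 4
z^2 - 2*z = z*(z - 2)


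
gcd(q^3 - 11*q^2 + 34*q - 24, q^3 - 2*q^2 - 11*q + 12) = q^2 - 5*q + 4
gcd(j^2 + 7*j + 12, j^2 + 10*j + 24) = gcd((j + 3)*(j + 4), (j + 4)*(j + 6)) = j + 4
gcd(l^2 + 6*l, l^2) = l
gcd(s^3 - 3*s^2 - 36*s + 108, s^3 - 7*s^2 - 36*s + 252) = s^2 - 36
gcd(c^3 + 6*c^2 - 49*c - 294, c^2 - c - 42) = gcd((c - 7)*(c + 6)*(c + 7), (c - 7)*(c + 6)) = c^2 - c - 42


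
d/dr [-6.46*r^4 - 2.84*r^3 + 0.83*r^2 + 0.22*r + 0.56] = -25.84*r^3 - 8.52*r^2 + 1.66*r + 0.22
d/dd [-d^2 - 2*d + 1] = -2*d - 2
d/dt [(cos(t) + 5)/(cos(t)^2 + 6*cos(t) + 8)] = (cos(t)^2 + 10*cos(t) + 22)*sin(t)/(cos(t)^2 + 6*cos(t) + 8)^2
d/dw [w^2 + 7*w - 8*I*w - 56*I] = 2*w + 7 - 8*I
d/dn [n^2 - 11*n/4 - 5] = 2*n - 11/4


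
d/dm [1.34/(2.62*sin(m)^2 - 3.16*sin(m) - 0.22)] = (4.2344 - 7.0216*sin(m))*cos(m)/(-2.62*sin(m)^2 + 3.16*sin(m) + 0.22)^2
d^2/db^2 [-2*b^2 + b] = -4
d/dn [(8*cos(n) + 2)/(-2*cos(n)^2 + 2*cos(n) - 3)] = 4*(6*sin(n) - sin(2*n) - sin(3*n))/(2*cos(n) - cos(2*n) - 4)^2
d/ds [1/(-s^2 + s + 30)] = (2*s - 1)/(-s^2 + s + 30)^2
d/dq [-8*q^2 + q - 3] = 1 - 16*q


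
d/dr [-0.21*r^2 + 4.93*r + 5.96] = 4.93 - 0.42*r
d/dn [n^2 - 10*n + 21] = 2*n - 10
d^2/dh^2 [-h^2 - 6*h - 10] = -2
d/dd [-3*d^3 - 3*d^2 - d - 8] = -9*d^2 - 6*d - 1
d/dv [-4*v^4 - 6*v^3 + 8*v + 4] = -16*v^3 - 18*v^2 + 8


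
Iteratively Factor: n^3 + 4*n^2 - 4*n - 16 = (n + 2)*(n^2 + 2*n - 8) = (n - 2)*(n + 2)*(n + 4)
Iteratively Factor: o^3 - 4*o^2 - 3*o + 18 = (o + 2)*(o^2 - 6*o + 9) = (o - 3)*(o + 2)*(o - 3)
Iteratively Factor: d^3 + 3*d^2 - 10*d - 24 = (d - 3)*(d^2 + 6*d + 8) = (d - 3)*(d + 2)*(d + 4)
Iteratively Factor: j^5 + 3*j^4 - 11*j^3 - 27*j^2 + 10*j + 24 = (j + 1)*(j^4 + 2*j^3 - 13*j^2 - 14*j + 24) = (j + 1)*(j + 2)*(j^3 - 13*j + 12) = (j - 3)*(j + 1)*(j + 2)*(j^2 + 3*j - 4) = (j - 3)*(j + 1)*(j + 2)*(j + 4)*(j - 1)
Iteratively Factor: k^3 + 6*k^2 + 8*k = (k + 4)*(k^2 + 2*k) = (k + 2)*(k + 4)*(k)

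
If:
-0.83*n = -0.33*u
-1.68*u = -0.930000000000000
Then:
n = 0.22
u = 0.55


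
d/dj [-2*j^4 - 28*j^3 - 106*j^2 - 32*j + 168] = -8*j^3 - 84*j^2 - 212*j - 32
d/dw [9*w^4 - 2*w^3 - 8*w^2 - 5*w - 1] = 36*w^3 - 6*w^2 - 16*w - 5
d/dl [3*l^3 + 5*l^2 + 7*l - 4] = 9*l^2 + 10*l + 7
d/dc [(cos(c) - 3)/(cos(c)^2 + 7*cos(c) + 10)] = (cos(c)^2 - 6*cos(c) - 31)*sin(c)/(cos(c)^2 + 7*cos(c) + 10)^2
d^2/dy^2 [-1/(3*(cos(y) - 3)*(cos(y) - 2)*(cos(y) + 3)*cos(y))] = 2*(12*(1 - cos(y)^2)^2/cos(y)^3 + 57*sin(y)^6/cos(y)^3 + 8*cos(y)^5 - 23*cos(y)^4 + 11*cos(y)^3 + 120*cos(y)^2 + 486*tan(y)^2 + 63 + 222/cos(y) - 393/cos(y)^3)/(3*(cos(y) - 3)^3*(cos(y) - 2)^3*(cos(y) + 3)^3)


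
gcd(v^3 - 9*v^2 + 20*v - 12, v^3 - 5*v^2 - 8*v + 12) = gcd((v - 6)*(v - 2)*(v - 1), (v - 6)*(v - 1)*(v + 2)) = v^2 - 7*v + 6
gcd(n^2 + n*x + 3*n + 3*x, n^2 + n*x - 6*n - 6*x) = n + x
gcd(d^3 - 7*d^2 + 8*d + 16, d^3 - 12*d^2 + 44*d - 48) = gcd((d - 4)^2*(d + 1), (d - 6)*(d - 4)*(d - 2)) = d - 4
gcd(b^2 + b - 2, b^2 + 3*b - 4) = b - 1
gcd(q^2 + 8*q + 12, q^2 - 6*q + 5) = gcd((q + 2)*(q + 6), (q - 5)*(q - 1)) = 1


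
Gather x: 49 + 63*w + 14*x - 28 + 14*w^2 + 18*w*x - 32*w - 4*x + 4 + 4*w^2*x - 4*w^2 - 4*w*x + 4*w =10*w^2 + 35*w + x*(4*w^2 + 14*w + 10) + 25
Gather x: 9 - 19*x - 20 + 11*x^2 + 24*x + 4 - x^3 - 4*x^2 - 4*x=-x^3 + 7*x^2 + x - 7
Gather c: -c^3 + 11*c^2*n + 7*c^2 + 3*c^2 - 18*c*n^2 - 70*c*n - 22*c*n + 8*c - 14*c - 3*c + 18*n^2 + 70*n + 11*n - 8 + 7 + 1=-c^3 + c^2*(11*n + 10) + c*(-18*n^2 - 92*n - 9) + 18*n^2 + 81*n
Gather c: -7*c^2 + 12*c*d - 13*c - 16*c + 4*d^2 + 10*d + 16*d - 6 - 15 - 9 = -7*c^2 + c*(12*d - 29) + 4*d^2 + 26*d - 30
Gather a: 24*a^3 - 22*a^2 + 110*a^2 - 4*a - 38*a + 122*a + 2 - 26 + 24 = 24*a^3 + 88*a^2 + 80*a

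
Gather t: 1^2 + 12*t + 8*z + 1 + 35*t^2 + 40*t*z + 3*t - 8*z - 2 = 35*t^2 + t*(40*z + 15)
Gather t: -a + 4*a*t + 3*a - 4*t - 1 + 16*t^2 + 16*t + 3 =2*a + 16*t^2 + t*(4*a + 12) + 2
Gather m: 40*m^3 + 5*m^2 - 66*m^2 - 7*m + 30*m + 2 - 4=40*m^3 - 61*m^2 + 23*m - 2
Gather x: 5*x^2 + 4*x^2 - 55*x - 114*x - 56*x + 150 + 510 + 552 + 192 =9*x^2 - 225*x + 1404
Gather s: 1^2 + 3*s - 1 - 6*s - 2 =-3*s - 2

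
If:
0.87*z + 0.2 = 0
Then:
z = -0.23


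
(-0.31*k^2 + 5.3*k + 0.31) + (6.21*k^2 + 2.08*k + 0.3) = 5.9*k^2 + 7.38*k + 0.61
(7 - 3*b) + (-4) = 3 - 3*b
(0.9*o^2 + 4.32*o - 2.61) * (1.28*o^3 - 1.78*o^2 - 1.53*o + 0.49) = 1.152*o^5 + 3.9276*o^4 - 12.4074*o^3 - 1.5228*o^2 + 6.1101*o - 1.2789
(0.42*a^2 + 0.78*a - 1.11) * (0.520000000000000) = 0.2184*a^2 + 0.4056*a - 0.5772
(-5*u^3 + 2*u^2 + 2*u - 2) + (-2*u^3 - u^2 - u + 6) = -7*u^3 + u^2 + u + 4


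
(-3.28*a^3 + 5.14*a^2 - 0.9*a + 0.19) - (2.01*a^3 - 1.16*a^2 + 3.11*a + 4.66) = -5.29*a^3 + 6.3*a^2 - 4.01*a - 4.47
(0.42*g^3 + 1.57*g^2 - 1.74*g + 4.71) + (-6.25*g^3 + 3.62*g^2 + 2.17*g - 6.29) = -5.83*g^3 + 5.19*g^2 + 0.43*g - 1.58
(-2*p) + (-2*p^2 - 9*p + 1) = -2*p^2 - 11*p + 1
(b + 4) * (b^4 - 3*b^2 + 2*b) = b^5 + 4*b^4 - 3*b^3 - 10*b^2 + 8*b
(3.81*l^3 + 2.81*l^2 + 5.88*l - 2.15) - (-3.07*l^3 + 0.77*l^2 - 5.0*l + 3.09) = 6.88*l^3 + 2.04*l^2 + 10.88*l - 5.24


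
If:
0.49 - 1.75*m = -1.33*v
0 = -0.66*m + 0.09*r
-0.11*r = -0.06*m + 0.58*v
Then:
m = 0.14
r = 1.04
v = -0.18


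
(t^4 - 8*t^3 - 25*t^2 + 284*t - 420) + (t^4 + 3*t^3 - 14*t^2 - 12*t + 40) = 2*t^4 - 5*t^3 - 39*t^2 + 272*t - 380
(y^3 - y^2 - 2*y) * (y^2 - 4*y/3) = y^5 - 7*y^4/3 - 2*y^3/3 + 8*y^2/3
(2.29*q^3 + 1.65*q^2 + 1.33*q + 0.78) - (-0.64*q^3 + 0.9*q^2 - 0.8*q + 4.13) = 2.93*q^3 + 0.75*q^2 + 2.13*q - 3.35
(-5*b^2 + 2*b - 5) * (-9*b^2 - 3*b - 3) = 45*b^4 - 3*b^3 + 54*b^2 + 9*b + 15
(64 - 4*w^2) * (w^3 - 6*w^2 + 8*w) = -4*w^5 + 24*w^4 + 32*w^3 - 384*w^2 + 512*w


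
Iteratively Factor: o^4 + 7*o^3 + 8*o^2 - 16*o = (o)*(o^3 + 7*o^2 + 8*o - 16) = o*(o - 1)*(o^2 + 8*o + 16) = o*(o - 1)*(o + 4)*(o + 4)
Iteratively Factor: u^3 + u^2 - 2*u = (u + 2)*(u^2 - u) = u*(u + 2)*(u - 1)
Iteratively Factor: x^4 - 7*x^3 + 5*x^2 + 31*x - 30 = (x - 5)*(x^3 - 2*x^2 - 5*x + 6) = (x - 5)*(x - 3)*(x^2 + x - 2) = (x - 5)*(x - 3)*(x - 1)*(x + 2)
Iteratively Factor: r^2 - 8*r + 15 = (r - 5)*(r - 3)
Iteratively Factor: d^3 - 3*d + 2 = (d - 1)*(d^2 + d - 2) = (d - 1)*(d + 2)*(d - 1)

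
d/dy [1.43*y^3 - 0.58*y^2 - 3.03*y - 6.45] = 4.29*y^2 - 1.16*y - 3.03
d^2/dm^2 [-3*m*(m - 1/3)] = -6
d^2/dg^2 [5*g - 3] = 0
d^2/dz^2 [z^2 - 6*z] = 2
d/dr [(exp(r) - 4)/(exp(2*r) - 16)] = -exp(r)/(exp(2*r) + 8*exp(r) + 16)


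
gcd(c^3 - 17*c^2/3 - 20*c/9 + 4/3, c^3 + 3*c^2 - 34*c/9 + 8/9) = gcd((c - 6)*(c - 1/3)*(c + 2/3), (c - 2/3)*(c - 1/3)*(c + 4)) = c - 1/3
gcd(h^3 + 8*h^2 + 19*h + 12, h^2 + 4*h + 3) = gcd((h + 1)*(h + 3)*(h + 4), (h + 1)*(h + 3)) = h^2 + 4*h + 3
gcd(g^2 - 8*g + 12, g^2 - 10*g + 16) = g - 2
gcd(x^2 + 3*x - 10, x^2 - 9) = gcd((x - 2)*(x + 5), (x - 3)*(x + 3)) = 1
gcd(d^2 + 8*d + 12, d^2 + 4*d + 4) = d + 2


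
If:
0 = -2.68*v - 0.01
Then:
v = -0.00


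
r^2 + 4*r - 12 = (r - 2)*(r + 6)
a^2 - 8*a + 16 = (a - 4)^2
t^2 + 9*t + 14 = (t + 2)*(t + 7)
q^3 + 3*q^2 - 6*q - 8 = (q - 2)*(q + 1)*(q + 4)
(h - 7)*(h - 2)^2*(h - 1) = h^4 - 12*h^3 + 43*h^2 - 60*h + 28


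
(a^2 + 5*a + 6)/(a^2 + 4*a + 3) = (a + 2)/(a + 1)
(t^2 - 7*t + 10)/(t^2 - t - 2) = (t - 5)/(t + 1)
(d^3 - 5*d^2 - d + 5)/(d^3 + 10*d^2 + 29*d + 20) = (d^2 - 6*d + 5)/(d^2 + 9*d + 20)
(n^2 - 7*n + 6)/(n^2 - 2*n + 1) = (n - 6)/(n - 1)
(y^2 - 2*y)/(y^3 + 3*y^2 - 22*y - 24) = y*(y - 2)/(y^3 + 3*y^2 - 22*y - 24)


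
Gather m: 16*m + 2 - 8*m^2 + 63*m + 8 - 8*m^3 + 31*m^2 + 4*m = -8*m^3 + 23*m^2 + 83*m + 10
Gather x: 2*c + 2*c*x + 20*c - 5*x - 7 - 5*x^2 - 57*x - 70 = 22*c - 5*x^2 + x*(2*c - 62) - 77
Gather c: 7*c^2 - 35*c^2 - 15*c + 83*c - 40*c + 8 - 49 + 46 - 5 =-28*c^2 + 28*c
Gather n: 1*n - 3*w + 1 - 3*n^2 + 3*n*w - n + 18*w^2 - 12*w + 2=-3*n^2 + 3*n*w + 18*w^2 - 15*w + 3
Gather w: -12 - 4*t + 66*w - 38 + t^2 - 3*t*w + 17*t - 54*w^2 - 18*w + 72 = t^2 + 13*t - 54*w^2 + w*(48 - 3*t) + 22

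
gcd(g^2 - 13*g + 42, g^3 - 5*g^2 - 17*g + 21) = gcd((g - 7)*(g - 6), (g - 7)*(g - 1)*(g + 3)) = g - 7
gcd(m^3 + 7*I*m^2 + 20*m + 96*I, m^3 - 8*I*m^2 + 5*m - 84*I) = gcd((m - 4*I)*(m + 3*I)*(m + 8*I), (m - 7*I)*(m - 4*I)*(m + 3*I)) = m^2 - I*m + 12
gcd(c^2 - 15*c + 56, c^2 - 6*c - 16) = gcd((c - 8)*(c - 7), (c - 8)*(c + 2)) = c - 8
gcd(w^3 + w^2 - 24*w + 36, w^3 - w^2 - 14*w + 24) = w^2 - 5*w + 6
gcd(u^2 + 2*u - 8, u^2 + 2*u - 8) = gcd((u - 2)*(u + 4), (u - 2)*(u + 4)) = u^2 + 2*u - 8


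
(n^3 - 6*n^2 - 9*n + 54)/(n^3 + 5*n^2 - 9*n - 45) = (n - 6)/(n + 5)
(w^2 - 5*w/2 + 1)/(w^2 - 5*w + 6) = (w - 1/2)/(w - 3)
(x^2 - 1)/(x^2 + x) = (x - 1)/x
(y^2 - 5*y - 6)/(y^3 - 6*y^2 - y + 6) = 1/(y - 1)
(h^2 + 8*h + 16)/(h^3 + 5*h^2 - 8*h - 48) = 1/(h - 3)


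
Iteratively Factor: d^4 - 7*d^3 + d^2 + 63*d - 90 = (d - 5)*(d^3 - 2*d^2 - 9*d + 18) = (d - 5)*(d + 3)*(d^2 - 5*d + 6) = (d - 5)*(d - 3)*(d + 3)*(d - 2)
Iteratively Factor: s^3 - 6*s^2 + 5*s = (s - 5)*(s^2 - s) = s*(s - 5)*(s - 1)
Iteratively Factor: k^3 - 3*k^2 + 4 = (k + 1)*(k^2 - 4*k + 4) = (k - 2)*(k + 1)*(k - 2)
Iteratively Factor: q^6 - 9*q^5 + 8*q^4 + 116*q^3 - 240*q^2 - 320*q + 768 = (q + 3)*(q^5 - 12*q^4 + 44*q^3 - 16*q^2 - 192*q + 256) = (q + 2)*(q + 3)*(q^4 - 14*q^3 + 72*q^2 - 160*q + 128) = (q - 4)*(q + 2)*(q + 3)*(q^3 - 10*q^2 + 32*q - 32) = (q - 4)^2*(q + 2)*(q + 3)*(q^2 - 6*q + 8) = (q - 4)^2*(q - 2)*(q + 2)*(q + 3)*(q - 4)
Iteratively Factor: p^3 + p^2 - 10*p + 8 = (p - 2)*(p^2 + 3*p - 4) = (p - 2)*(p - 1)*(p + 4)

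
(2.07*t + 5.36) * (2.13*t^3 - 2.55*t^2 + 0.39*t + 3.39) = 4.4091*t^4 + 6.1383*t^3 - 12.8607*t^2 + 9.1077*t + 18.1704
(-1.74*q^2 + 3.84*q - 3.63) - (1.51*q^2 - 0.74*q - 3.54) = -3.25*q^2 + 4.58*q - 0.0899999999999999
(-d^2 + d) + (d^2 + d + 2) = 2*d + 2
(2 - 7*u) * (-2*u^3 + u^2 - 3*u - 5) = 14*u^4 - 11*u^3 + 23*u^2 + 29*u - 10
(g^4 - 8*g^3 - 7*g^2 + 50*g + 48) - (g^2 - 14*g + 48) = g^4 - 8*g^3 - 8*g^2 + 64*g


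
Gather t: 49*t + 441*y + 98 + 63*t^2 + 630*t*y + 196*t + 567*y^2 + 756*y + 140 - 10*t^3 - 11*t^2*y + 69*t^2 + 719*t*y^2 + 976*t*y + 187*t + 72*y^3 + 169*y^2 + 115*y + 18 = -10*t^3 + t^2*(132 - 11*y) + t*(719*y^2 + 1606*y + 432) + 72*y^3 + 736*y^2 + 1312*y + 256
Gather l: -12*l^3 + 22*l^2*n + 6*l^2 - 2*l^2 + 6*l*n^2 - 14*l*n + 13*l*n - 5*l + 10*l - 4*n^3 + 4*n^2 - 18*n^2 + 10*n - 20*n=-12*l^3 + l^2*(22*n + 4) + l*(6*n^2 - n + 5) - 4*n^3 - 14*n^2 - 10*n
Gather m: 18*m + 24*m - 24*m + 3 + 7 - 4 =18*m + 6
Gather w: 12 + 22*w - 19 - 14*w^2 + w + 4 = -14*w^2 + 23*w - 3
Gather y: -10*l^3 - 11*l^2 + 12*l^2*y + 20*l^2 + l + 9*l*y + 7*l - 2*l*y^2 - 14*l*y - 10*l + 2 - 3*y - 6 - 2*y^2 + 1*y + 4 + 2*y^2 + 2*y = -10*l^3 + 9*l^2 - 2*l*y^2 - 2*l + y*(12*l^2 - 5*l)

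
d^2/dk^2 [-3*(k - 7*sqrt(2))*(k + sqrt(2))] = -6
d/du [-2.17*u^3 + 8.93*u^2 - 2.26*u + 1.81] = -6.51*u^2 + 17.86*u - 2.26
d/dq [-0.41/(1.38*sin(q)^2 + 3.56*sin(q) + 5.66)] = (1.1316*sin(q) + 1.4596)*cos(q)/(1.38*sin(q)^2 + 3.56*sin(q) + 5.66)^2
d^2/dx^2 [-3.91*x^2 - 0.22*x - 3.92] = -7.82000000000000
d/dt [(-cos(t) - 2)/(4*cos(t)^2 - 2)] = (2*sin(t)^2 - 8*cos(t) - 3)*sin(t)/(2*cos(2*t)^2)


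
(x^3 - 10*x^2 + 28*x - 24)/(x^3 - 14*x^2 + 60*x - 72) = (x - 2)/(x - 6)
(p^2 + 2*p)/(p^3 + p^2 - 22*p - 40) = p/(p^2 - p - 20)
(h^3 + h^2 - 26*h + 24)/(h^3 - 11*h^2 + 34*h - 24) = (h + 6)/(h - 6)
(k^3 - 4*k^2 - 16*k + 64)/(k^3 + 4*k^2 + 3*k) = (k^3 - 4*k^2 - 16*k + 64)/(k*(k^2 + 4*k + 3))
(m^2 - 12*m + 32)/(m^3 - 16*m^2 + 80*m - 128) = 1/(m - 4)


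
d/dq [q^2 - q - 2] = 2*q - 1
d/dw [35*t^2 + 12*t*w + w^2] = 12*t + 2*w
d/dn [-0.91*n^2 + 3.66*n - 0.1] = 3.66 - 1.82*n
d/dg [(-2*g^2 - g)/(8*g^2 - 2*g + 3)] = 3*(4*g^2 - 4*g - 1)/(64*g^4 - 32*g^3 + 52*g^2 - 12*g + 9)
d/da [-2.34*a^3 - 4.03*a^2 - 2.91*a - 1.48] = -7.02*a^2 - 8.06*a - 2.91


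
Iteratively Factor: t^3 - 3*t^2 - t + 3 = (t + 1)*(t^2 - 4*t + 3) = (t - 3)*(t + 1)*(t - 1)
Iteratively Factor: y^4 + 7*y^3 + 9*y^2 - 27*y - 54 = (y + 3)*(y^3 + 4*y^2 - 3*y - 18) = (y + 3)^2*(y^2 + y - 6) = (y - 2)*(y + 3)^2*(y + 3)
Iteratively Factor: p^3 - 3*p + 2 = (p + 2)*(p^2 - 2*p + 1) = (p - 1)*(p + 2)*(p - 1)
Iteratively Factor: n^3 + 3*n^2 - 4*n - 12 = (n + 3)*(n^2 - 4) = (n + 2)*(n + 3)*(n - 2)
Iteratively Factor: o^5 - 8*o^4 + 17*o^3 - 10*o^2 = (o - 1)*(o^4 - 7*o^3 + 10*o^2) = o*(o - 1)*(o^3 - 7*o^2 + 10*o) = o^2*(o - 1)*(o^2 - 7*o + 10) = o^2*(o - 2)*(o - 1)*(o - 5)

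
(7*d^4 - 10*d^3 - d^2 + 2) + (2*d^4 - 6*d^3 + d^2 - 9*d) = 9*d^4 - 16*d^3 - 9*d + 2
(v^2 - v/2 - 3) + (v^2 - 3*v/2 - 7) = 2*v^2 - 2*v - 10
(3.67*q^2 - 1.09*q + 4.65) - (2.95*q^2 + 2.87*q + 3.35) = 0.72*q^2 - 3.96*q + 1.3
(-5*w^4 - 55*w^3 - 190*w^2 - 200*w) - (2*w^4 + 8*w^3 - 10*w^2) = -7*w^4 - 63*w^3 - 180*w^2 - 200*w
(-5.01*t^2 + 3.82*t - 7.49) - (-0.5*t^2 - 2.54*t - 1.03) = -4.51*t^2 + 6.36*t - 6.46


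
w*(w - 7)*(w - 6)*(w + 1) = w^4 - 12*w^3 + 29*w^2 + 42*w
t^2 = t^2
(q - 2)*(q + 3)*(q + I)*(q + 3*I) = q^4 + q^3 + 4*I*q^3 - 9*q^2 + 4*I*q^2 - 3*q - 24*I*q + 18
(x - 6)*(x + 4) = x^2 - 2*x - 24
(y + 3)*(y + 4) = y^2 + 7*y + 12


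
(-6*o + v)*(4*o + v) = -24*o^2 - 2*o*v + v^2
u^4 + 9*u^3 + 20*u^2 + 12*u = u*(u + 1)*(u + 2)*(u + 6)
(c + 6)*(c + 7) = c^2 + 13*c + 42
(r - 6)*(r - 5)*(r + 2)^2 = r^4 - 7*r^3 - 10*r^2 + 76*r + 120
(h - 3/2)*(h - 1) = h^2 - 5*h/2 + 3/2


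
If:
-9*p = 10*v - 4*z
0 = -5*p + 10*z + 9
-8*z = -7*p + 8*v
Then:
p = -252/215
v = 99/215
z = -639/430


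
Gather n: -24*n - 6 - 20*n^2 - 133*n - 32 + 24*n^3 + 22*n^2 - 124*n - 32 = 24*n^3 + 2*n^2 - 281*n - 70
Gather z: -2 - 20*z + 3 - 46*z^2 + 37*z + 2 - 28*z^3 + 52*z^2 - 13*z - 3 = -28*z^3 + 6*z^2 + 4*z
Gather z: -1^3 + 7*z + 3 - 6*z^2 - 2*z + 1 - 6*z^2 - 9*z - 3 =-12*z^2 - 4*z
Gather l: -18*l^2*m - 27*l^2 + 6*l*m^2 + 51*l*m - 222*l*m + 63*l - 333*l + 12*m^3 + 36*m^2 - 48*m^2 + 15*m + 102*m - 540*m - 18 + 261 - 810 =l^2*(-18*m - 27) + l*(6*m^2 - 171*m - 270) + 12*m^3 - 12*m^2 - 423*m - 567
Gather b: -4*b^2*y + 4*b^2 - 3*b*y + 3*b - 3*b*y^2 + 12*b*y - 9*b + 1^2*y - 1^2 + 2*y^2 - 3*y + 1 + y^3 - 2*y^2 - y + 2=b^2*(4 - 4*y) + b*(-3*y^2 + 9*y - 6) + y^3 - 3*y + 2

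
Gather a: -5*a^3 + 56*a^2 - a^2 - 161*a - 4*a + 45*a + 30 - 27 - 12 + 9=-5*a^3 + 55*a^2 - 120*a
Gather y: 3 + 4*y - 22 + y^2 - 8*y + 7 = y^2 - 4*y - 12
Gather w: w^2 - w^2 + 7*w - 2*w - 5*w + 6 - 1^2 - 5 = 0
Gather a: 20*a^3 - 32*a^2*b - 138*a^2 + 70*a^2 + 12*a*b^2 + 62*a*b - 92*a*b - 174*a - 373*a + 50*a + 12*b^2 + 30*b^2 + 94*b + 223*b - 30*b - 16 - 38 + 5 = 20*a^3 + a^2*(-32*b - 68) + a*(12*b^2 - 30*b - 497) + 42*b^2 + 287*b - 49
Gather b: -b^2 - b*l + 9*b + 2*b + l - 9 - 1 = -b^2 + b*(11 - l) + l - 10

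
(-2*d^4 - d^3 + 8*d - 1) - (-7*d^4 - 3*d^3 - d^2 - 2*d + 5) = 5*d^4 + 2*d^3 + d^2 + 10*d - 6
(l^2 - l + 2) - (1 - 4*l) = l^2 + 3*l + 1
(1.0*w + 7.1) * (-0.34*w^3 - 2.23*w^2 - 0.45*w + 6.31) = -0.34*w^4 - 4.644*w^3 - 16.283*w^2 + 3.115*w + 44.801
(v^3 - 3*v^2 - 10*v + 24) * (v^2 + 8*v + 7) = v^5 + 5*v^4 - 27*v^3 - 77*v^2 + 122*v + 168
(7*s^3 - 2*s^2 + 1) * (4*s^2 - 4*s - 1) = 28*s^5 - 36*s^4 + s^3 + 6*s^2 - 4*s - 1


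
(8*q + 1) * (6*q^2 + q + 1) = 48*q^3 + 14*q^2 + 9*q + 1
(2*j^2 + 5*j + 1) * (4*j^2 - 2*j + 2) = 8*j^4 + 16*j^3 - 2*j^2 + 8*j + 2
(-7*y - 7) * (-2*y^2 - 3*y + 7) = 14*y^3 + 35*y^2 - 28*y - 49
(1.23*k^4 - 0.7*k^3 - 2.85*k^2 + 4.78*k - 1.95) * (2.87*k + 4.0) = 3.5301*k^5 + 2.911*k^4 - 10.9795*k^3 + 2.3186*k^2 + 13.5235*k - 7.8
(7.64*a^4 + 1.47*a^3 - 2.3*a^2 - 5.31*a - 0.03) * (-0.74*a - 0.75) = -5.6536*a^5 - 6.8178*a^4 + 0.5995*a^3 + 5.6544*a^2 + 4.0047*a + 0.0225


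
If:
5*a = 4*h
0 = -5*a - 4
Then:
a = -4/5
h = -1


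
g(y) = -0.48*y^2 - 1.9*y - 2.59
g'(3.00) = -4.78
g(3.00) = -12.61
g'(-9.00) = 6.74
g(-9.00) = -24.37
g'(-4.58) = 2.50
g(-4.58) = -3.96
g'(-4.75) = 2.66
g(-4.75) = -4.40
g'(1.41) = -3.25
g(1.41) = -6.22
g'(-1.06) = -0.88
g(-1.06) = -1.12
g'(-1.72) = -0.25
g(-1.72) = -0.74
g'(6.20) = -7.85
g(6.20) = -32.82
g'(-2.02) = 0.04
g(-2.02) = -0.71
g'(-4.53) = 2.45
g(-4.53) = -3.83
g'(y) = -0.96*y - 1.9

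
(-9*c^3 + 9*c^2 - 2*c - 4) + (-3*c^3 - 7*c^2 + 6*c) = -12*c^3 + 2*c^2 + 4*c - 4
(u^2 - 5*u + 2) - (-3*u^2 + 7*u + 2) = 4*u^2 - 12*u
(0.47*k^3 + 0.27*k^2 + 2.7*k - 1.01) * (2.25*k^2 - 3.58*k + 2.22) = 1.0575*k^5 - 1.0751*k^4 + 6.1518*k^3 - 11.3391*k^2 + 9.6098*k - 2.2422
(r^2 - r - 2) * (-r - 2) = -r^3 - r^2 + 4*r + 4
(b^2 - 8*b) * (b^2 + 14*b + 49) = b^4 + 6*b^3 - 63*b^2 - 392*b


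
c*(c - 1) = c^2 - c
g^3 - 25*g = g*(g - 5)*(g + 5)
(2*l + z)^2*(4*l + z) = 16*l^3 + 20*l^2*z + 8*l*z^2 + z^3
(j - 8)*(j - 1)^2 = j^3 - 10*j^2 + 17*j - 8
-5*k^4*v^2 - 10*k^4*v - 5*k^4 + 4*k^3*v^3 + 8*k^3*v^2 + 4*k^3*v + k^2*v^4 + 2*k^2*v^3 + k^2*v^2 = (-k + v)*(5*k + v)*(k*v + k)^2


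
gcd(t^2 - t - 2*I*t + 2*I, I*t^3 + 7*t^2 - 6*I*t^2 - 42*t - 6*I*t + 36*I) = 1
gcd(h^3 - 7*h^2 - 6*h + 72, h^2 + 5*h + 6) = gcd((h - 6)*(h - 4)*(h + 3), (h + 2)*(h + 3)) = h + 3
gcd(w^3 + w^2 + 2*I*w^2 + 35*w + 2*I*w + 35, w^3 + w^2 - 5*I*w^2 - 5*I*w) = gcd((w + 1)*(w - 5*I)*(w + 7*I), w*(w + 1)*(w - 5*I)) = w^2 + w*(1 - 5*I) - 5*I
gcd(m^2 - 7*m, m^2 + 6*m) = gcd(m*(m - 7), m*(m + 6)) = m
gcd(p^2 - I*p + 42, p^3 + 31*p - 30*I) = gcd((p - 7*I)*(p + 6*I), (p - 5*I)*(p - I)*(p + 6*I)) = p + 6*I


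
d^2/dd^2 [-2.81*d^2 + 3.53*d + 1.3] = -5.62000000000000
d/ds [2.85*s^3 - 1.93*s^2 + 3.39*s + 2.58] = 8.55*s^2 - 3.86*s + 3.39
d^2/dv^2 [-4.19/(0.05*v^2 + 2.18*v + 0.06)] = (0.02095*v^2 + 0.91342*v - 4.19*(0.1*v + 2.18)*(0.2*v + 4.36) + 0.02514)/(0.05*v^2 + 2.18*v + 0.06)^3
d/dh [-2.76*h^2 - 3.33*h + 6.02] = -5.52*h - 3.33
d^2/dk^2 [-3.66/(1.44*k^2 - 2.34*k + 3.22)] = (15.178752*k^2 - 24.665472*k - 3.66*(2.88*k - 2.34)*(5.76*k - 4.68) + 33.941376)/(1.44*k^2 - 2.34*k + 3.22)^3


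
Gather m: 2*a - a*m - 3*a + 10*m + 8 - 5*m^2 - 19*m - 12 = -a - 5*m^2 + m*(-a - 9) - 4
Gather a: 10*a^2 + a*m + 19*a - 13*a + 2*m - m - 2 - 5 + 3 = 10*a^2 + a*(m + 6) + m - 4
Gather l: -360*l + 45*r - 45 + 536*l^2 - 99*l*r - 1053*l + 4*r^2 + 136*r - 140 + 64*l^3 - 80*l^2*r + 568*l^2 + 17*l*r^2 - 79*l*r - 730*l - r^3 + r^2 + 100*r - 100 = 64*l^3 + l^2*(1104 - 80*r) + l*(17*r^2 - 178*r - 2143) - r^3 + 5*r^2 + 281*r - 285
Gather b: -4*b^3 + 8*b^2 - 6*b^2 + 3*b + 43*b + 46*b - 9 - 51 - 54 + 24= -4*b^3 + 2*b^2 + 92*b - 90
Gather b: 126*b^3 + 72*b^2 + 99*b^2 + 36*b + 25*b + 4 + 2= 126*b^3 + 171*b^2 + 61*b + 6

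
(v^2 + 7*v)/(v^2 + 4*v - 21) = v/(v - 3)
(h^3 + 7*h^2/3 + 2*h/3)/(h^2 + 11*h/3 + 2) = h*(3*h^2 + 7*h + 2)/(3*h^2 + 11*h + 6)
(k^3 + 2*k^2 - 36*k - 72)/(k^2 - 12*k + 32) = (k^3 + 2*k^2 - 36*k - 72)/(k^2 - 12*k + 32)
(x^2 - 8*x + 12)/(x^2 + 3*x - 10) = (x - 6)/(x + 5)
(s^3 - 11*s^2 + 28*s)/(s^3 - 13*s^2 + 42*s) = (s - 4)/(s - 6)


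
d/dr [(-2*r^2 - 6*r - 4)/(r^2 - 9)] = 2*(3*r^2 + 22*r + 27)/(r^4 - 18*r^2 + 81)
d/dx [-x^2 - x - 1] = -2*x - 1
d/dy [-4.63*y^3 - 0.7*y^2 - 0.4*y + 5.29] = -13.89*y^2 - 1.4*y - 0.4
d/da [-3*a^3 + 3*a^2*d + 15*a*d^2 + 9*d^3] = -9*a^2 + 6*a*d + 15*d^2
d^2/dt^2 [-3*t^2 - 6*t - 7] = -6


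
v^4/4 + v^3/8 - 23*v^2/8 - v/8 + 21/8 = (v/4 + 1/4)*(v - 3)*(v - 1)*(v + 7/2)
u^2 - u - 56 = (u - 8)*(u + 7)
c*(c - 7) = c^2 - 7*c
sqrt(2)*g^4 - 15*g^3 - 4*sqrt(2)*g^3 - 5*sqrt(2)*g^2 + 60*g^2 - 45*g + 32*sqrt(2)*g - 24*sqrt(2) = (g - 3)*(g - 1)*(g - 8*sqrt(2))*(sqrt(2)*g + 1)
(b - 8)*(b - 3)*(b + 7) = b^3 - 4*b^2 - 53*b + 168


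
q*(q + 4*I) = q^2 + 4*I*q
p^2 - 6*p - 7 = (p - 7)*(p + 1)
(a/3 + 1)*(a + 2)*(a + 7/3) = a^3/3 + 22*a^2/9 + 53*a/9 + 14/3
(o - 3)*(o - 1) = o^2 - 4*o + 3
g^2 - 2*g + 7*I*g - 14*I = (g - 2)*(g + 7*I)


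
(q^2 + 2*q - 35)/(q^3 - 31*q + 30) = (q + 7)/(q^2 + 5*q - 6)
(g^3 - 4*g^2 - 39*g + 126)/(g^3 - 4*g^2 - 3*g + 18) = (g^2 - g - 42)/(g^2 - g - 6)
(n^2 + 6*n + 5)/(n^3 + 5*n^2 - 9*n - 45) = (n + 1)/(n^2 - 9)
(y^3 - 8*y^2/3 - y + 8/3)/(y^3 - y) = (y - 8/3)/y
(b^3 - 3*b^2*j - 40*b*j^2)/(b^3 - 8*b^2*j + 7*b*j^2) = (b^2 - 3*b*j - 40*j^2)/(b^2 - 8*b*j + 7*j^2)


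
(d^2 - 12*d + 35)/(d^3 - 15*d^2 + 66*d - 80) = (d - 7)/(d^2 - 10*d + 16)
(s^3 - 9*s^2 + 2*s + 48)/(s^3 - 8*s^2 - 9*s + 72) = (s + 2)/(s + 3)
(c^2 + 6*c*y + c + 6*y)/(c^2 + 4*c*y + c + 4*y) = (c + 6*y)/(c + 4*y)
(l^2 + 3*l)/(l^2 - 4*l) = (l + 3)/(l - 4)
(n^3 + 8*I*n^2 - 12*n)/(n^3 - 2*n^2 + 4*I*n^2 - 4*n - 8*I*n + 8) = n*(n + 6*I)/(n^2 + 2*n*(-1 + I) - 4*I)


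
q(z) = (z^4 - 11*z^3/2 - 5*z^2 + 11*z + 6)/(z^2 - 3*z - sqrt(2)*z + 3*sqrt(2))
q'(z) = (-2*z + sqrt(2) + 3)*(z^4 - 11*z^3/2 - 5*z^2 + 11*z + 6)/(z^2 - 3*z - sqrt(2)*z + 3*sqrt(2))^2 + (4*z^3 - 33*z^2/2 - 10*z + 11)/(z^2 - 3*z - sqrt(2)*z + 3*sqrt(2))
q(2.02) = 35.15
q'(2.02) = 51.21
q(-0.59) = -0.14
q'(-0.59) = 1.33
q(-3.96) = 12.61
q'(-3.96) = -8.05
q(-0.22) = 0.65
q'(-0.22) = 2.94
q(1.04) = 9.56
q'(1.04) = 13.06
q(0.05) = 1.62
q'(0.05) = 4.34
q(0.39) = 3.45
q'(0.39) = 6.50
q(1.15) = 11.09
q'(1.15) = 14.76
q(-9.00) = 80.60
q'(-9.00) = -18.76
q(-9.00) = 80.60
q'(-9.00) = -18.76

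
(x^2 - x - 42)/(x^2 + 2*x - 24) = (x - 7)/(x - 4)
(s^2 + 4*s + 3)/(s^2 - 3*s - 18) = (s + 1)/(s - 6)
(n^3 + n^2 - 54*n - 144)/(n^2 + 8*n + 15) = (n^2 - 2*n - 48)/(n + 5)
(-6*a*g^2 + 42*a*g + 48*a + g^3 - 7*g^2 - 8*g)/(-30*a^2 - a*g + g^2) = (g^2 - 7*g - 8)/(5*a + g)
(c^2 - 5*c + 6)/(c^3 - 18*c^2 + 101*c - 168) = (c - 2)/(c^2 - 15*c + 56)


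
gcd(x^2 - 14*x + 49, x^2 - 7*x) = x - 7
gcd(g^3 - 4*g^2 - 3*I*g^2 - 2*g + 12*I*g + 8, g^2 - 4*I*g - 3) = g - I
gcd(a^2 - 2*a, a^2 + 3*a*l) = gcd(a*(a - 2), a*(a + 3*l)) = a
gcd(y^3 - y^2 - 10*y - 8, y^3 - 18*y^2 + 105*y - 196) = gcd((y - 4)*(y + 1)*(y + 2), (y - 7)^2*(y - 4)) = y - 4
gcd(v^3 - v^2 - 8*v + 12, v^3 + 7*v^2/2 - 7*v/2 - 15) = v^2 + v - 6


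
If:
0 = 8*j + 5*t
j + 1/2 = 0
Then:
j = -1/2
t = 4/5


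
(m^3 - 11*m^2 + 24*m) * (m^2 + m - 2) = m^5 - 10*m^4 + 11*m^3 + 46*m^2 - 48*m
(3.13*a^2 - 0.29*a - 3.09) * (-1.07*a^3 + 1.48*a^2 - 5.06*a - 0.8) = -3.3491*a^5 + 4.9427*a^4 - 12.9607*a^3 - 5.6098*a^2 + 15.8674*a + 2.472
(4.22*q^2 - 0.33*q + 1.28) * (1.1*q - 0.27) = 4.642*q^3 - 1.5024*q^2 + 1.4971*q - 0.3456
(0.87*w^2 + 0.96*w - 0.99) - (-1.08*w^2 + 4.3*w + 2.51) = 1.95*w^2 - 3.34*w - 3.5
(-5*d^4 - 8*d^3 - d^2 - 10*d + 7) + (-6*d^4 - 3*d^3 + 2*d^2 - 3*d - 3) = -11*d^4 - 11*d^3 + d^2 - 13*d + 4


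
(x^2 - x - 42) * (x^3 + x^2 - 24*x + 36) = x^5 - 67*x^3 + 18*x^2 + 972*x - 1512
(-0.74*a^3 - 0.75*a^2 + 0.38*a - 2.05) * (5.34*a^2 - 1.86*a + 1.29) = -3.9516*a^5 - 2.6286*a^4 + 2.4696*a^3 - 12.6213*a^2 + 4.3032*a - 2.6445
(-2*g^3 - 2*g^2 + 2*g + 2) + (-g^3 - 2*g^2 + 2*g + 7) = -3*g^3 - 4*g^2 + 4*g + 9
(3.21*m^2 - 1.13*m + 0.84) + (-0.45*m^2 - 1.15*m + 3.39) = 2.76*m^2 - 2.28*m + 4.23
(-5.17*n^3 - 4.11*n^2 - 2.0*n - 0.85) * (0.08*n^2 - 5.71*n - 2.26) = -0.4136*n^5 + 29.1919*n^4 + 34.9923*n^3 + 20.6406*n^2 + 9.3735*n + 1.921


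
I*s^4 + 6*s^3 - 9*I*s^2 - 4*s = s*(s - 4*I)*(s - I)*(I*s + 1)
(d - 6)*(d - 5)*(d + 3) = d^3 - 8*d^2 - 3*d + 90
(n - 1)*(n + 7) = n^2 + 6*n - 7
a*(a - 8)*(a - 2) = a^3 - 10*a^2 + 16*a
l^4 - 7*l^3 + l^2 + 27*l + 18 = (l - 6)*(l - 3)*(l + 1)^2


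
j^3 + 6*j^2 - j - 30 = (j - 2)*(j + 3)*(j + 5)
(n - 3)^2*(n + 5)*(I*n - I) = I*n^4 - 2*I*n^3 - 20*I*n^2 + 66*I*n - 45*I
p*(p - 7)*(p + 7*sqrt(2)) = p^3 - 7*p^2 + 7*sqrt(2)*p^2 - 49*sqrt(2)*p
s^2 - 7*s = s*(s - 7)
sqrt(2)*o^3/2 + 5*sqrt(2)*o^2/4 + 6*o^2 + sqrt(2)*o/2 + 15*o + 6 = (o + 1/2)*(o + 6*sqrt(2))*(sqrt(2)*o/2 + sqrt(2))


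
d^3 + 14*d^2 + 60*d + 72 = (d + 2)*(d + 6)^2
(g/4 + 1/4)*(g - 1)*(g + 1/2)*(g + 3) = g^4/4 + 7*g^3/8 + g^2/8 - 7*g/8 - 3/8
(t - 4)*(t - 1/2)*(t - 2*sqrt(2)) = t^3 - 9*t^2/2 - 2*sqrt(2)*t^2 + 2*t + 9*sqrt(2)*t - 4*sqrt(2)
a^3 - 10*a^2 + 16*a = a*(a - 8)*(a - 2)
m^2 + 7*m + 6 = (m + 1)*(m + 6)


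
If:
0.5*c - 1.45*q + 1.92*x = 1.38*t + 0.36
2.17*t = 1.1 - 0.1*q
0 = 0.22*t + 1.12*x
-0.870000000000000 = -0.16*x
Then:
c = 1677.36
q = 611.70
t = -27.68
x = 5.44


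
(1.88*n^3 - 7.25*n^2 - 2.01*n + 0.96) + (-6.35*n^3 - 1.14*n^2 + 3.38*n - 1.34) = -4.47*n^3 - 8.39*n^2 + 1.37*n - 0.38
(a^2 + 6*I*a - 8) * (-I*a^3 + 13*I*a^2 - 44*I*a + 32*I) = -I*a^5 + 6*a^4 + 13*I*a^4 - 78*a^3 - 36*I*a^3 + 264*a^2 - 72*I*a^2 - 192*a + 352*I*a - 256*I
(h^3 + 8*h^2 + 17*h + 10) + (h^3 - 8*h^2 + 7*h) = 2*h^3 + 24*h + 10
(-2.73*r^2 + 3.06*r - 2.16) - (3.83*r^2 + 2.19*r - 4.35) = -6.56*r^2 + 0.87*r + 2.19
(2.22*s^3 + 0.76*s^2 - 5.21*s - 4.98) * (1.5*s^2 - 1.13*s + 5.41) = 3.33*s^5 - 1.3686*s^4 + 3.3364*s^3 + 2.5289*s^2 - 22.5587*s - 26.9418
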